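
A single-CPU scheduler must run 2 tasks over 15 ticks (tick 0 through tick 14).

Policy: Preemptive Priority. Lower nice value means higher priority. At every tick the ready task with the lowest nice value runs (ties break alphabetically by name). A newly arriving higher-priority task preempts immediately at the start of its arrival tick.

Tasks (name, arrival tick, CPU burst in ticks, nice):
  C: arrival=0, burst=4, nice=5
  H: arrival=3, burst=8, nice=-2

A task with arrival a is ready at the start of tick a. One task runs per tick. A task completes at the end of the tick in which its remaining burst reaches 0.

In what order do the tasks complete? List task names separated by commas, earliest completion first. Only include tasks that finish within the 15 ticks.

t=0: ready={C} → run C
t=1: ready={C} → run C
t=2: ready={C} → run C
t=3: ready={C,H} → run H
t=4: ready={C,H} → run H
t=5: ready={C,H} → run H
t=6: ready={C,H} → run H
t=7: ready={C,H} → run H
t=8: ready={C,H} → run H
t=9: ready={C,H} → run H
t=10: ready={C,H} → run H
t=11: ready={C} → run C
t=12: (idle)
t=13: (idle)
t=14: (idle)

completion order = H, C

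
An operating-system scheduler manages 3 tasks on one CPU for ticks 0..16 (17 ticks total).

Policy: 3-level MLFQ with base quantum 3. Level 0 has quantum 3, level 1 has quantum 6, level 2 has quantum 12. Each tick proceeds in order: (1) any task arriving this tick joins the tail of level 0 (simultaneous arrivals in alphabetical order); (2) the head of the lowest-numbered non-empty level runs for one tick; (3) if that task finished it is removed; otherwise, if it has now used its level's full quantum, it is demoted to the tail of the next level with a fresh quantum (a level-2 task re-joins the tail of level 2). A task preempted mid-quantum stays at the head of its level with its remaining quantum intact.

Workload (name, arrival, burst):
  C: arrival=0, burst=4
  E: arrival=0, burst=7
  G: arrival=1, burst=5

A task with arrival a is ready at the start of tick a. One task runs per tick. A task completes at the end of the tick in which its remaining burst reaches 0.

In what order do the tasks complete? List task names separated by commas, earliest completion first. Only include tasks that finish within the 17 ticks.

t=0: L0/L1/L2 = CE/-/- → run C
t=1: L0/L1/L2 = CEG/-/- → run C
t=2: L0/L1/L2 = CEG/-/- → run C
t=3: L0/L1/L2 = EG/C/- → run E
t=4: L0/L1/L2 = EG/C/- → run E
t=5: L0/L1/L2 = EG/C/- → run E
t=6: L0/L1/L2 = G/CE/- → run G
t=7: L0/L1/L2 = G/CE/- → run G
t=8: L0/L1/L2 = G/CE/- → run G
t=9: L0/L1/L2 = -/CEG/- → run C
t=10: L0/L1/L2 = -/EG/- → run E
t=11: L0/L1/L2 = -/EG/- → run E
t=12: L0/L1/L2 = -/EG/- → run E
t=13: L0/L1/L2 = -/EG/- → run E
t=14: L0/L1/L2 = -/G/- → run G
t=15: L0/L1/L2 = -/G/- → run G
t=16: (idle)

completion order = C, E, G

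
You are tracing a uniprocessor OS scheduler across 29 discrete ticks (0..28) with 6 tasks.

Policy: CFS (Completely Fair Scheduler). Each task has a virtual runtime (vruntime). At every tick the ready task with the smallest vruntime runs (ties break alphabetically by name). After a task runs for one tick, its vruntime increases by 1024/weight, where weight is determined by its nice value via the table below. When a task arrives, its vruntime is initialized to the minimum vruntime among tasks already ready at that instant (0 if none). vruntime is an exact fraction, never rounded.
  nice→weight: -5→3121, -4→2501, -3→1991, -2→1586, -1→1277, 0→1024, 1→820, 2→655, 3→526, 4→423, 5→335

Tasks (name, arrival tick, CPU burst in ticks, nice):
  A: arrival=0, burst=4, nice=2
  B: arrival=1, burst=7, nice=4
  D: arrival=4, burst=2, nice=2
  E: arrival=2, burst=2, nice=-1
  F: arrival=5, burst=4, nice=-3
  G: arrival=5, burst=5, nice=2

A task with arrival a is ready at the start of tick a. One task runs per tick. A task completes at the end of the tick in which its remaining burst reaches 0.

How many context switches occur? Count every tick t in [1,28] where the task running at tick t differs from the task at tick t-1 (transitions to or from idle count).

t=0: vr[A=0] → run A
t=1: vr[A=1024/655 B=1024/655] → run A
t=2: vr[A=2048/655 B=1024/655 E=1024/655] → run B
t=3: vr[A=2048/655 B=1103872/277065 E=1024/655] → run E
t=4: vr[A=2048/655 B=1103872/277065 D=1978368/836435 E=1978368/836435] → run D
t=5: vr[A=2048/655 B=1103872/277065 D=3286016/836435 E=1978368/836435 F=1978368/836435 G=1978368/836435] → run E
t=6: vr[A=2048/655 B=1103872/277065 D=3286016/836435 F=1978368/836435 G=1978368/836435] → run F
t=7: vr[A=2048/655 B=1103872/277065 D=3286016/836435 F=4795440128/1665342085 G=1978368/836435] → run G
t=8: vr[A=2048/655 B=1103872/277065 D=3286016/836435 F=4795440128/1665342085 G=3286016/836435] → run F
t=9: vr[A=2048/655 B=1103872/277065 D=3286016/836435 F=5651949568/1665342085 G=3286016/836435] → run A
t=10: vr[A=3072/655 B=1103872/277065 D=3286016/836435 F=5651949568/1665342085 G=3286016/836435] → run F
t=11: vr[A=3072/655 B=1103872/277065 D=3286016/836435 F=6508459008/1665342085 G=3286016/836435] → run F
t=12: vr[A=3072/655 B=1103872/277065 D=3286016/836435 G=3286016/836435] → run D
t=13: vr[A=3072/655 B=1103872/277065 G=3286016/836435] → run G
t=14: vr[A=3072/655 B=1103872/277065 G=4593664/836435] → run B
t=15: vr[A=3072/655 B=1774592/277065 G=4593664/836435] → run A
t=16: vr[B=1774592/277065 G=4593664/836435] → run G
t=17: vr[B=1774592/277065 G=5901312/836435] → run B
t=18: vr[B=815104/92355 G=5901312/836435] → run G
t=19: vr[B=815104/92355 G=1441792/167287] → run G
t=20: vr[B=815104/92355] → run B
t=21: vr[B=3116032/277065] → run B
t=22: vr[B=3786752/277065] → run B
t=23: vr[B=1485824/92355] → run B
t=24: (idle)
t=25: (idle)
t=26: (idle)
t=27: (idle)
t=28: (idle)

context switches = 18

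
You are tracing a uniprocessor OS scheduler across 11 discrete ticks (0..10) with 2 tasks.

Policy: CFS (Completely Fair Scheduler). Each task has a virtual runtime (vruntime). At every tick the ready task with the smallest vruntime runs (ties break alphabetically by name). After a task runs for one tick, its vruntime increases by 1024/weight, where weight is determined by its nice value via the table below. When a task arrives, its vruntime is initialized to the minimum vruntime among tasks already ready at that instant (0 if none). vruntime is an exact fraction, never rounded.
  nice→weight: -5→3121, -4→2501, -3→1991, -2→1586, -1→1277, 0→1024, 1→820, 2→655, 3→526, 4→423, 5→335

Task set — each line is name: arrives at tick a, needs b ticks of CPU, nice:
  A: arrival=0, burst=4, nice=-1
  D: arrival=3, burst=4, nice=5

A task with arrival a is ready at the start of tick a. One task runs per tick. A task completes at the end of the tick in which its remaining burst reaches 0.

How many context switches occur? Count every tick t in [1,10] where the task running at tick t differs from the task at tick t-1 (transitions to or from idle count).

context switches = 2

t=0: vr[A=0] → run A
t=1: vr[A=1024/1277] → run A
t=2: vr[A=2048/1277] → run A
t=3: vr[A=3072/1277 D=3072/1277] → run A
t=4: vr[D=3072/1277] → run D
t=5: vr[D=2336768/427795] → run D
t=6: vr[D=3644416/427795] → run D
t=7: vr[D=4952064/427795] → run D
t=8: (idle)
t=9: (idle)
t=10: (idle)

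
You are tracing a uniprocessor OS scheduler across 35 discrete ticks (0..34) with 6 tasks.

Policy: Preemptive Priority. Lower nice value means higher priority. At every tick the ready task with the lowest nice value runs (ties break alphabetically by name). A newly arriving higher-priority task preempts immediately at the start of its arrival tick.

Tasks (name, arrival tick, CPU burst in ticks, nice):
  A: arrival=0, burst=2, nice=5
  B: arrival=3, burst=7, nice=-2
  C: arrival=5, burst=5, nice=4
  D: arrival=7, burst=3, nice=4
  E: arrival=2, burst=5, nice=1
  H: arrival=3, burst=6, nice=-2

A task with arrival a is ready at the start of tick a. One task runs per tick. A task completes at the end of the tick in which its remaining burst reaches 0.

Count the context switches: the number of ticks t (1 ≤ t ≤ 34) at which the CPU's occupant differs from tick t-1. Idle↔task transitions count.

context switches = 7

t=0: ready={A} → run A
t=1: ready={A} → run A
t=2: ready={E} → run E
t=3: ready={B,E,H} → run B
t=4: ready={B,E,H} → run B
t=5: ready={B,C,E,H} → run B
t=6: ready={B,C,E,H} → run B
t=7: ready={B,C,D,E,H} → run B
t=8: ready={B,C,D,E,H} → run B
t=9: ready={B,C,D,E,H} → run B
t=10: ready={C,D,E,H} → run H
t=11: ready={C,D,E,H} → run H
t=12: ready={C,D,E,H} → run H
t=13: ready={C,D,E,H} → run H
t=14: ready={C,D,E,H} → run H
t=15: ready={C,D,E,H} → run H
t=16: ready={C,D,E} → run E
t=17: ready={C,D,E} → run E
t=18: ready={C,D,E} → run E
t=19: ready={C,D,E} → run E
t=20: ready={C,D} → run C
t=21: ready={C,D} → run C
t=22: ready={C,D} → run C
t=23: ready={C,D} → run C
t=24: ready={C,D} → run C
t=25: ready={D} → run D
t=26: ready={D} → run D
t=27: ready={D} → run D
t=28: (idle)
t=29: (idle)
t=30: (idle)
t=31: (idle)
t=32: (idle)
t=33: (idle)
t=34: (idle)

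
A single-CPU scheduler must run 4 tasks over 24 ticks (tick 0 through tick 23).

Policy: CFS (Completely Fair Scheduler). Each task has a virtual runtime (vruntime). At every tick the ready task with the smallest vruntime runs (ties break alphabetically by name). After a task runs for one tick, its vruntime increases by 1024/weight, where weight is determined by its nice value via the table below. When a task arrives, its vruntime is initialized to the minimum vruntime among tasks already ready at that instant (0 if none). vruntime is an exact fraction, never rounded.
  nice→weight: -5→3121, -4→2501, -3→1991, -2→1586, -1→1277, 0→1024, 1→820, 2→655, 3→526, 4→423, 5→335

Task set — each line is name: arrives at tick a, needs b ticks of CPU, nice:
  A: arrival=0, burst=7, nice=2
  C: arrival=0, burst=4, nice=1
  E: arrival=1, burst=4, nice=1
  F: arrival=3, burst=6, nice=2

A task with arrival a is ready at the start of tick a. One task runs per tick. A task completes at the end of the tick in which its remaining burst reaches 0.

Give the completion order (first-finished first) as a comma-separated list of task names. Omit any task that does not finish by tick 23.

t=0: vr[A=0 C=0] → run A
t=1: vr[A=1024/655 C=0 E=0] → run C
t=2: vr[A=1024/655 C=256/205 E=0] → run E
t=3: vr[A=1024/655 C=256/205 E=256/205 F=256/205] → run C
t=4: vr[A=1024/655 C=512/205 E=256/205 F=256/205] → run E
t=5: vr[A=1024/655 C=512/205 E=512/205 F=256/205] → run F
t=6: vr[A=1024/655 C=512/205 E=512/205 F=15104/5371] → run A
t=7: vr[A=2048/655 C=512/205 E=512/205 F=15104/5371] → run C
t=8: vr[A=2048/655 C=768/205 E=512/205 F=15104/5371] → run E
t=9: vr[A=2048/655 C=768/205 E=768/205 F=15104/5371] → run F
t=10: vr[A=2048/655 C=768/205 E=768/205 F=117504/26855] → run A
t=11: vr[A=3072/655 C=768/205 E=768/205 F=117504/26855] → run C
t=12: vr[A=3072/655 E=768/205 F=117504/26855] → run E
t=13: vr[A=3072/655 F=117504/26855] → run F
t=14: vr[A=3072/655 F=159488/26855] → run A
t=15: vr[A=4096/655 F=159488/26855] → run F
t=16: vr[A=4096/655 F=201472/26855] → run A
t=17: vr[A=1024/131 F=201472/26855] → run F
t=18: vr[A=1024/131 F=243456/26855] → run A
t=19: vr[A=6144/655 F=243456/26855] → run F
t=20: vr[A=6144/655] → run A
t=21: (idle)
t=22: (idle)
t=23: (idle)

completion order = C, E, F, A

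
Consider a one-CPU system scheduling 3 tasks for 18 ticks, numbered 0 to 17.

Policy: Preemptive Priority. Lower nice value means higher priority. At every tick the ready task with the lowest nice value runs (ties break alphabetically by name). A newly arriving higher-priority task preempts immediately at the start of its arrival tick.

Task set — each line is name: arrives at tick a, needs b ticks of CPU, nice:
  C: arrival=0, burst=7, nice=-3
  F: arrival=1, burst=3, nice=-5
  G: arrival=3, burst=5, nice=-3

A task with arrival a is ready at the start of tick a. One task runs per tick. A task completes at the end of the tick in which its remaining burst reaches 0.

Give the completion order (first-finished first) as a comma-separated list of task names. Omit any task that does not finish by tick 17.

completion order = F, C, G

t=0: ready={C} → run C
t=1: ready={C,F} → run F
t=2: ready={C,F} → run F
t=3: ready={C,F,G} → run F
t=4: ready={C,G} → run C
t=5: ready={C,G} → run C
t=6: ready={C,G} → run C
t=7: ready={C,G} → run C
t=8: ready={C,G} → run C
t=9: ready={C,G} → run C
t=10: ready={G} → run G
t=11: ready={G} → run G
t=12: ready={G} → run G
t=13: ready={G} → run G
t=14: ready={G} → run G
t=15: (idle)
t=16: (idle)
t=17: (idle)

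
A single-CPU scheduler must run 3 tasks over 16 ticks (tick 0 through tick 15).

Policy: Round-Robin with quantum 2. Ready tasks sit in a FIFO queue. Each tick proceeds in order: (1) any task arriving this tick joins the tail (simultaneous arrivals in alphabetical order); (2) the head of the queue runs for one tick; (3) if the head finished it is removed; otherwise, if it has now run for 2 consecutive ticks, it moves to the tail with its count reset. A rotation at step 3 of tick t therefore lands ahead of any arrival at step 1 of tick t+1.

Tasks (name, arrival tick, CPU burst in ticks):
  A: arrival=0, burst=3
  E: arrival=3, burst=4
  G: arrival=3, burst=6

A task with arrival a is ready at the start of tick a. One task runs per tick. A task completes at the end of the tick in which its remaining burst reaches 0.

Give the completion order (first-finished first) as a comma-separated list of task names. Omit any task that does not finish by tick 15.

t=0: queue=[A] q_used=0 → run A
t=1: queue=[A] q_used=1 → run A
t=2: queue=[A] q_used=0 → run A
t=3: queue=[E,G] q_used=0 → run E
t=4: queue=[E,G] q_used=1 → run E
t=5: queue=[G,E] q_used=0 → run G
t=6: queue=[G,E] q_used=1 → run G
t=7: queue=[E,G] q_used=0 → run E
t=8: queue=[E,G] q_used=1 → run E
t=9: queue=[G] q_used=0 → run G
t=10: queue=[G] q_used=1 → run G
t=11: queue=[G] q_used=0 → run G
t=12: queue=[G] q_used=1 → run G
t=13: (idle)
t=14: (idle)
t=15: (idle)

completion order = A, E, G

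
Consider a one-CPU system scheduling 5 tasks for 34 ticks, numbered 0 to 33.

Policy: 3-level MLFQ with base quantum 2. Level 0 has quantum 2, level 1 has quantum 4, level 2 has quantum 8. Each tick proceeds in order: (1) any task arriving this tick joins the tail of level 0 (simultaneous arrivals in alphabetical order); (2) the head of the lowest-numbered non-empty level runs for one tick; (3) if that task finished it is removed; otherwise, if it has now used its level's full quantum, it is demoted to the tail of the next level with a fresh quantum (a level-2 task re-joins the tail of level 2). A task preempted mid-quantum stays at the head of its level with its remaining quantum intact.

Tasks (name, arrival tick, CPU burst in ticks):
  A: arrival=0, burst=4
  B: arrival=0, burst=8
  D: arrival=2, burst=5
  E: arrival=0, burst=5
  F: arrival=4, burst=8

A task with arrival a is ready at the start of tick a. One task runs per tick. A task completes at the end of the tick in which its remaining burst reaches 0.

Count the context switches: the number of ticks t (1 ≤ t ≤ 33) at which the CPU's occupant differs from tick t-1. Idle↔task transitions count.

t=0: L0/L1/L2 = ABE/-/- → run A
t=1: L0/L1/L2 = ABE/-/- → run A
t=2: L0/L1/L2 = BED/A/- → run B
t=3: L0/L1/L2 = BED/A/- → run B
t=4: L0/L1/L2 = EDF/AB/- → run E
t=5: L0/L1/L2 = EDF/AB/- → run E
t=6: L0/L1/L2 = DF/ABE/- → run D
t=7: L0/L1/L2 = DF/ABE/- → run D
t=8: L0/L1/L2 = F/ABED/- → run F
t=9: L0/L1/L2 = F/ABED/- → run F
t=10: L0/L1/L2 = -/ABEDF/- → run A
t=11: L0/L1/L2 = -/ABEDF/- → run A
t=12: L0/L1/L2 = -/BEDF/- → run B
t=13: L0/L1/L2 = -/BEDF/- → run B
t=14: L0/L1/L2 = -/BEDF/- → run B
t=15: L0/L1/L2 = -/BEDF/- → run B
t=16: L0/L1/L2 = -/EDF/B → run E
t=17: L0/L1/L2 = -/EDF/B → run E
t=18: L0/L1/L2 = -/EDF/B → run E
t=19: L0/L1/L2 = -/DF/B → run D
t=20: L0/L1/L2 = -/DF/B → run D
t=21: L0/L1/L2 = -/DF/B → run D
t=22: L0/L1/L2 = -/F/B → run F
t=23: L0/L1/L2 = -/F/B → run F
t=24: L0/L1/L2 = -/F/B → run F
t=25: L0/L1/L2 = -/F/B → run F
t=26: L0/L1/L2 = -/-/BF → run B
t=27: L0/L1/L2 = -/-/BF → run B
t=28: L0/L1/L2 = -/-/F → run F
t=29: L0/L1/L2 = -/-/F → run F
t=30: (idle)
t=31: (idle)
t=32: (idle)
t=33: (idle)

context switches = 12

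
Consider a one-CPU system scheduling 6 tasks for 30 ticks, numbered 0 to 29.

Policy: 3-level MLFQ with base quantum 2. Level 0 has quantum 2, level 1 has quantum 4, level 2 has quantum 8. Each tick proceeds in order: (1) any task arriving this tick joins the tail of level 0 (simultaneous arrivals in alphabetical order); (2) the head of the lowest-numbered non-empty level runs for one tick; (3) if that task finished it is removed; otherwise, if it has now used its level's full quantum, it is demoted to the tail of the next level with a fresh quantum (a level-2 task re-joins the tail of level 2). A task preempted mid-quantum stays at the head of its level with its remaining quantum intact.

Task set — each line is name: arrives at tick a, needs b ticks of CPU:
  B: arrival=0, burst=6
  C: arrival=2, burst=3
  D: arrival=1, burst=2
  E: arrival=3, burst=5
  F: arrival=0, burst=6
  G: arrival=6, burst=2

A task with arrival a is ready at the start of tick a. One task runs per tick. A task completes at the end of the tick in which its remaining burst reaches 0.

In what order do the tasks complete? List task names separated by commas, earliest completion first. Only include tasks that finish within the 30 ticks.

t=0: L0/L1/L2 = BF/-/- → run B
t=1: L0/L1/L2 = BFD/-/- → run B
t=2: L0/L1/L2 = FDC/B/- → run F
t=3: L0/L1/L2 = FDCE/B/- → run F
t=4: L0/L1/L2 = DCE/BF/- → run D
t=5: L0/L1/L2 = DCE/BF/- → run D
t=6: L0/L1/L2 = CEG/BF/- → run C
t=7: L0/L1/L2 = CEG/BF/- → run C
t=8: L0/L1/L2 = EG/BFC/- → run E
t=9: L0/L1/L2 = EG/BFC/- → run E
t=10: L0/L1/L2 = G/BFCE/- → run G
t=11: L0/L1/L2 = G/BFCE/- → run G
t=12: L0/L1/L2 = -/BFCE/- → run B
t=13: L0/L1/L2 = -/BFCE/- → run B
t=14: L0/L1/L2 = -/BFCE/- → run B
t=15: L0/L1/L2 = -/BFCE/- → run B
t=16: L0/L1/L2 = -/FCE/- → run F
t=17: L0/L1/L2 = -/FCE/- → run F
t=18: L0/L1/L2 = -/FCE/- → run F
t=19: L0/L1/L2 = -/FCE/- → run F
t=20: L0/L1/L2 = -/CE/- → run C
t=21: L0/L1/L2 = -/E/- → run E
t=22: L0/L1/L2 = -/E/- → run E
t=23: L0/L1/L2 = -/E/- → run E
t=24: (idle)
t=25: (idle)
t=26: (idle)
t=27: (idle)
t=28: (idle)
t=29: (idle)

completion order = D, G, B, F, C, E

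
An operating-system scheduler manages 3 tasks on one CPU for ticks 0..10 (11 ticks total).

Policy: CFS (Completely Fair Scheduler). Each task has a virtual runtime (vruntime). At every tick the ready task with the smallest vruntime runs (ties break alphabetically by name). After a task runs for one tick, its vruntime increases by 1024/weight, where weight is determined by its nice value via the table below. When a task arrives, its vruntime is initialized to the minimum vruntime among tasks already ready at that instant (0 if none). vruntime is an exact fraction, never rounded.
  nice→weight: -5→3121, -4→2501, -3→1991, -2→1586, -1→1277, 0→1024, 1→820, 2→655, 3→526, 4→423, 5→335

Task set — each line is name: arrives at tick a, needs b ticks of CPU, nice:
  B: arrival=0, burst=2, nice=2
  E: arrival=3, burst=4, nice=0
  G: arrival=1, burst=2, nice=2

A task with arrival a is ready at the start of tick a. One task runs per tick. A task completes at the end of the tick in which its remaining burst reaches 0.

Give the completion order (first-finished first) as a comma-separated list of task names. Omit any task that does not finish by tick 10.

completion order = B, G, E

t=0: vr[B=0] → run B
t=1: vr[B=1024/655 G=1024/655] → run B
t=2: vr[G=1024/655] → run G
t=3: vr[E=2048/655 G=2048/655] → run E
t=4: vr[E=2703/655 G=2048/655] → run G
t=5: vr[E=2703/655] → run E
t=6: vr[E=3358/655] → run E
t=7: vr[E=4013/655] → run E
t=8: (idle)
t=9: (idle)
t=10: (idle)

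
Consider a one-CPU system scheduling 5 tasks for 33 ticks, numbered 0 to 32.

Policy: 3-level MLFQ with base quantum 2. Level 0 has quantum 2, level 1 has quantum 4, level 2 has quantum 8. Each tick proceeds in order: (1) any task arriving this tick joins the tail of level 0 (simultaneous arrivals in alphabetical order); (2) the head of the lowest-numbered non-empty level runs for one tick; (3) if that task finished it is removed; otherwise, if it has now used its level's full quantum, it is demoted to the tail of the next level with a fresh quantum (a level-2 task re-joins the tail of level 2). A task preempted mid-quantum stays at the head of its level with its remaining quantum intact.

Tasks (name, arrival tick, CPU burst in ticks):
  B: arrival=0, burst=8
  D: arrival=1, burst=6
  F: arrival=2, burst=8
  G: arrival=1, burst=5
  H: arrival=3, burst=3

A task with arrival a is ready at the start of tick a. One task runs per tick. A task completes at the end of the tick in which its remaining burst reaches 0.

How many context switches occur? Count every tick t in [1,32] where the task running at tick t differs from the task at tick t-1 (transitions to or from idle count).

t=0: L0/L1/L2 = B/-/- → run B
t=1: L0/L1/L2 = BDG/-/- → run B
t=2: L0/L1/L2 = DGF/B/- → run D
t=3: L0/L1/L2 = DGFH/B/- → run D
t=4: L0/L1/L2 = GFH/BD/- → run G
t=5: L0/L1/L2 = GFH/BD/- → run G
t=6: L0/L1/L2 = FH/BDG/- → run F
t=7: L0/L1/L2 = FH/BDG/- → run F
t=8: L0/L1/L2 = H/BDGF/- → run H
t=9: L0/L1/L2 = H/BDGF/- → run H
t=10: L0/L1/L2 = -/BDGFH/- → run B
t=11: L0/L1/L2 = -/BDGFH/- → run B
t=12: L0/L1/L2 = -/BDGFH/- → run B
t=13: L0/L1/L2 = -/BDGFH/- → run B
t=14: L0/L1/L2 = -/DGFH/B → run D
t=15: L0/L1/L2 = -/DGFH/B → run D
t=16: L0/L1/L2 = -/DGFH/B → run D
t=17: L0/L1/L2 = -/DGFH/B → run D
t=18: L0/L1/L2 = -/GFH/B → run G
t=19: L0/L1/L2 = -/GFH/B → run G
t=20: L0/L1/L2 = -/GFH/B → run G
t=21: L0/L1/L2 = -/FH/B → run F
t=22: L0/L1/L2 = -/FH/B → run F
t=23: L0/L1/L2 = -/FH/B → run F
t=24: L0/L1/L2 = -/FH/B → run F
t=25: L0/L1/L2 = -/H/BF → run H
t=26: L0/L1/L2 = -/-/BF → run B
t=27: L0/L1/L2 = -/-/BF → run B
t=28: L0/L1/L2 = -/-/F → run F
t=29: L0/L1/L2 = -/-/F → run F
t=30: (idle)
t=31: (idle)
t=32: (idle)

context switches = 12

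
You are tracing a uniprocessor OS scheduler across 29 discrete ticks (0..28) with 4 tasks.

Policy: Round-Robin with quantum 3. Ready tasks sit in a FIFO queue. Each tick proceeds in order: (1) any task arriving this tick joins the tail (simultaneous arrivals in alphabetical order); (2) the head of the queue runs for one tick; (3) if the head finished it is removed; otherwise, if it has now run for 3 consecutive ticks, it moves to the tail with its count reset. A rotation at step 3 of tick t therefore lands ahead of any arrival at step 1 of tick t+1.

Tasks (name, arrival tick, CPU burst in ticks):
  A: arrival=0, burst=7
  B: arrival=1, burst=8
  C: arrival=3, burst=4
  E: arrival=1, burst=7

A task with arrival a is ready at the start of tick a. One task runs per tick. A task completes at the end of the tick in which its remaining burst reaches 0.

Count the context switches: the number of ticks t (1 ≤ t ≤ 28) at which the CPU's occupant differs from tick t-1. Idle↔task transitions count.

t=0: queue=[A] q_used=0 → run A
t=1: queue=[A,B,E] q_used=1 → run A
t=2: queue=[A,B,E] q_used=2 → run A
t=3: queue=[B,E,A,C] q_used=0 → run B
t=4: queue=[B,E,A,C] q_used=1 → run B
t=5: queue=[B,E,A,C] q_used=2 → run B
t=6: queue=[E,A,C,B] q_used=0 → run E
t=7: queue=[E,A,C,B] q_used=1 → run E
t=8: queue=[E,A,C,B] q_used=2 → run E
t=9: queue=[A,C,B,E] q_used=0 → run A
t=10: queue=[A,C,B,E] q_used=1 → run A
t=11: queue=[A,C,B,E] q_used=2 → run A
t=12: queue=[C,B,E,A] q_used=0 → run C
t=13: queue=[C,B,E,A] q_used=1 → run C
t=14: queue=[C,B,E,A] q_used=2 → run C
t=15: queue=[B,E,A,C] q_used=0 → run B
t=16: queue=[B,E,A,C] q_used=1 → run B
t=17: queue=[B,E,A,C] q_used=2 → run B
t=18: queue=[E,A,C,B] q_used=0 → run E
t=19: queue=[E,A,C,B] q_used=1 → run E
t=20: queue=[E,A,C,B] q_used=2 → run E
t=21: queue=[A,C,B,E] q_used=0 → run A
t=22: queue=[C,B,E] q_used=0 → run C
t=23: queue=[B,E] q_used=0 → run B
t=24: queue=[B,E] q_used=1 → run B
t=25: queue=[E] q_used=0 → run E
t=26: (idle)
t=27: (idle)
t=28: (idle)

context switches = 11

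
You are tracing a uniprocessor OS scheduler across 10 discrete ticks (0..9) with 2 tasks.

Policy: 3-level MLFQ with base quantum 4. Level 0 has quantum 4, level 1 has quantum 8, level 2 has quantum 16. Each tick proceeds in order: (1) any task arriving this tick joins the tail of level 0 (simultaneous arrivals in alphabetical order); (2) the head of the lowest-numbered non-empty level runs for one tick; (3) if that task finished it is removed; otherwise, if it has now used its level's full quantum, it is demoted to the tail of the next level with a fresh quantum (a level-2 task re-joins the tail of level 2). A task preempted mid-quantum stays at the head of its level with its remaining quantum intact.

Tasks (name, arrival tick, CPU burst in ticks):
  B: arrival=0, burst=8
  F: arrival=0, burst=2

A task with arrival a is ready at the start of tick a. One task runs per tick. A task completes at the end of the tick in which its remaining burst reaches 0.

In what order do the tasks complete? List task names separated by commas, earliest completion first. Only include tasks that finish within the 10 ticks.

completion order = F, B

t=0: L0/L1/L2 = BF/-/- → run B
t=1: L0/L1/L2 = BF/-/- → run B
t=2: L0/L1/L2 = BF/-/- → run B
t=3: L0/L1/L2 = BF/-/- → run B
t=4: L0/L1/L2 = F/B/- → run F
t=5: L0/L1/L2 = F/B/- → run F
t=6: L0/L1/L2 = -/B/- → run B
t=7: L0/L1/L2 = -/B/- → run B
t=8: L0/L1/L2 = -/B/- → run B
t=9: L0/L1/L2 = -/B/- → run B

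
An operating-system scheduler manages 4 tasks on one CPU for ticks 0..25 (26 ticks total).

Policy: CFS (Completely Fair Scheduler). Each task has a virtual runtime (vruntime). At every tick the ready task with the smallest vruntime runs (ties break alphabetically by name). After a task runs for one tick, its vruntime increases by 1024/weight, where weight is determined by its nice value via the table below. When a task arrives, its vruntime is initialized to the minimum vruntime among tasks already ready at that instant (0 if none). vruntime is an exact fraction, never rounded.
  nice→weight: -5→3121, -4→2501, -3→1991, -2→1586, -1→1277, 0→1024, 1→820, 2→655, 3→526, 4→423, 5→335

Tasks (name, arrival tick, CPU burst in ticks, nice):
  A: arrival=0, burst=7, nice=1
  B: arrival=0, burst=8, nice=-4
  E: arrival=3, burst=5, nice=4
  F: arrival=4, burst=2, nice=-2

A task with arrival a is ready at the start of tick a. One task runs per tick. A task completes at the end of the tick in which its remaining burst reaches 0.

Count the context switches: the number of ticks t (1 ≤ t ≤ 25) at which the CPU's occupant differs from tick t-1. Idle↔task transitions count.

context switches = 15

t=0: vr[A=0 B=0] → run A
t=1: vr[A=256/205 B=0] → run B
t=2: vr[A=256/205 B=1024/2501] → run B
t=3: vr[A=256/205 B=2048/2501 E=2048/2501] → run B
t=4: vr[A=256/205 B=3072/2501 E=2048/2501 F=2048/2501] → run E
t=5: vr[A=256/205 B=3072/2501 E=3427328/1057923 F=2048/2501] → run F
t=6: vr[A=256/205 B=3072/2501 E=3427328/1057923 F=47616/32513] → run B
t=7: vr[A=256/205 B=4096/2501 E=3427328/1057923 F=47616/32513] → run A
t=8: vr[A=512/205 B=4096/2501 E=3427328/1057923 F=47616/32513] → run F
t=9: vr[A=512/205 B=4096/2501 E=3427328/1057923] → run B
t=10: vr[A=512/205 B=5120/2501 E=3427328/1057923] → run B
t=11: vr[A=512/205 B=6144/2501 E=3427328/1057923] → run B
t=12: vr[A=512/205 B=7168/2501 E=3427328/1057923] → run A
t=13: vr[A=768/205 B=7168/2501 E=3427328/1057923] → run B
t=14: vr[A=768/205 E=3427328/1057923] → run E
t=15: vr[A=768/205 E=5988352/1057923] → run A
t=16: vr[A=1024/205 E=5988352/1057923] → run A
t=17: vr[A=256/41 E=5988352/1057923] → run E
t=18: vr[A=256/41 E=2849792/352641] → run A
t=19: vr[A=1536/205 E=2849792/352641] → run A
t=20: vr[E=2849792/352641] → run E
t=21: vr[E=11110400/1057923] → run E
t=22: (idle)
t=23: (idle)
t=24: (idle)
t=25: (idle)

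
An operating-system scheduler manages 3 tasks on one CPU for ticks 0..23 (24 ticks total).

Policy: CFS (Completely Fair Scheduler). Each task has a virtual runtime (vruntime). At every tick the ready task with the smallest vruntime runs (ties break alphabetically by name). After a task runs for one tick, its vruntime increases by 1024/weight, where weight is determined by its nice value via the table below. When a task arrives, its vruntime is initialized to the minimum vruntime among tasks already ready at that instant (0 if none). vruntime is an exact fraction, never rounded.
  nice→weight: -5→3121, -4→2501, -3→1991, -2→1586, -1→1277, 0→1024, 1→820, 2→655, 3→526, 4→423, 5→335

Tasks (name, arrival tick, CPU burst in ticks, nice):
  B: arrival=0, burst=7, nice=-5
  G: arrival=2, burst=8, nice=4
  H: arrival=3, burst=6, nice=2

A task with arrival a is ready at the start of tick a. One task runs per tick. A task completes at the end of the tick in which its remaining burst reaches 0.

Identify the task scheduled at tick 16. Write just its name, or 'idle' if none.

running at tick 16 = H

t=0: vr[B=0] → run B
t=1: vr[B=1024/3121] → run B
t=2: vr[B=2048/3121 G=2048/3121] → run B
t=3: vr[B=3072/3121 G=2048/3121 H=2048/3121] → run G
t=4: vr[B=3072/3121 G=4062208/1320183 H=2048/3121] → run H
t=5: vr[B=3072/3121 G=4062208/1320183 H=4537344/2044255] → run B
t=6: vr[B=4096/3121 G=4062208/1320183 H=4537344/2044255] → run B
t=7: vr[B=5120/3121 G=4062208/1320183 H=4537344/2044255] → run B
t=8: vr[B=6144/3121 G=4062208/1320183 H=4537344/2044255] → run B
t=9: vr[G=4062208/1320183 H=4537344/2044255] → run H
t=10: vr[G=4062208/1320183 H=7733248/2044255] → run G
t=11: vr[G=7258112/1320183 H=7733248/2044255] → run H
t=12: vr[G=7258112/1320183 H=10929152/2044255] → run H
t=13: vr[G=7258112/1320183 H=14125056/2044255] → run G
t=14: vr[G=3484672/440061 H=14125056/2044255] → run H
t=15: vr[G=3484672/440061 H=3464192/408851] → run G
t=16: vr[G=13649920/1320183 H=3464192/408851] → run H
t=17: vr[G=13649920/1320183] → run G
t=18: vr[G=16845824/1320183] → run G
t=19: vr[G=6680576/440061] → run G
t=20: vr[G=23237632/1320183] → run G
t=21: (idle)
t=22: (idle)
t=23: (idle)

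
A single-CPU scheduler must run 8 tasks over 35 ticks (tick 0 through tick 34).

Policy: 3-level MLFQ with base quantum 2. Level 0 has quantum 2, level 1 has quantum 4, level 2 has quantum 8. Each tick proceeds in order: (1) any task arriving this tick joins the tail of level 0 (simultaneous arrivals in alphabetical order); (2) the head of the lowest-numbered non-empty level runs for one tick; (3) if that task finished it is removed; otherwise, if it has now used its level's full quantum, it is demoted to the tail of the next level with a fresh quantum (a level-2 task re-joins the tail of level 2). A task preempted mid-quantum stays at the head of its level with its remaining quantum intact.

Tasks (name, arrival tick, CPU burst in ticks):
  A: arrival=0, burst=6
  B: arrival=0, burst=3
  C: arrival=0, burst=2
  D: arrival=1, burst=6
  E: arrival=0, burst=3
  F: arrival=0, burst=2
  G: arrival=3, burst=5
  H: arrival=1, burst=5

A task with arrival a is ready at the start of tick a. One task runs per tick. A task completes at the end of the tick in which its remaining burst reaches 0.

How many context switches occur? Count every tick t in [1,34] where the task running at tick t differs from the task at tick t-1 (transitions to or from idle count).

context switches = 14

t=0: L0/L1/L2 = ABCEF/-/- → run A
t=1: L0/L1/L2 = ABCEFDH/-/- → run A
t=2: L0/L1/L2 = BCEFDH/A/- → run B
t=3: L0/L1/L2 = BCEFDHG/A/- → run B
t=4: L0/L1/L2 = CEFDHG/AB/- → run C
t=5: L0/L1/L2 = CEFDHG/AB/- → run C
t=6: L0/L1/L2 = EFDHG/AB/- → run E
t=7: L0/L1/L2 = EFDHG/AB/- → run E
t=8: L0/L1/L2 = FDHG/ABE/- → run F
t=9: L0/L1/L2 = FDHG/ABE/- → run F
t=10: L0/L1/L2 = DHG/ABE/- → run D
t=11: L0/L1/L2 = DHG/ABE/- → run D
t=12: L0/L1/L2 = HG/ABED/- → run H
t=13: L0/L1/L2 = HG/ABED/- → run H
t=14: L0/L1/L2 = G/ABEDH/- → run G
t=15: L0/L1/L2 = G/ABEDH/- → run G
t=16: L0/L1/L2 = -/ABEDHG/- → run A
t=17: L0/L1/L2 = -/ABEDHG/- → run A
t=18: L0/L1/L2 = -/ABEDHG/- → run A
t=19: L0/L1/L2 = -/ABEDHG/- → run A
t=20: L0/L1/L2 = -/BEDHG/- → run B
t=21: L0/L1/L2 = -/EDHG/- → run E
t=22: L0/L1/L2 = -/DHG/- → run D
t=23: L0/L1/L2 = -/DHG/- → run D
t=24: L0/L1/L2 = -/DHG/- → run D
t=25: L0/L1/L2 = -/DHG/- → run D
t=26: L0/L1/L2 = -/HG/- → run H
t=27: L0/L1/L2 = -/HG/- → run H
t=28: L0/L1/L2 = -/HG/- → run H
t=29: L0/L1/L2 = -/G/- → run G
t=30: L0/L1/L2 = -/G/- → run G
t=31: L0/L1/L2 = -/G/- → run G
t=32: (idle)
t=33: (idle)
t=34: (idle)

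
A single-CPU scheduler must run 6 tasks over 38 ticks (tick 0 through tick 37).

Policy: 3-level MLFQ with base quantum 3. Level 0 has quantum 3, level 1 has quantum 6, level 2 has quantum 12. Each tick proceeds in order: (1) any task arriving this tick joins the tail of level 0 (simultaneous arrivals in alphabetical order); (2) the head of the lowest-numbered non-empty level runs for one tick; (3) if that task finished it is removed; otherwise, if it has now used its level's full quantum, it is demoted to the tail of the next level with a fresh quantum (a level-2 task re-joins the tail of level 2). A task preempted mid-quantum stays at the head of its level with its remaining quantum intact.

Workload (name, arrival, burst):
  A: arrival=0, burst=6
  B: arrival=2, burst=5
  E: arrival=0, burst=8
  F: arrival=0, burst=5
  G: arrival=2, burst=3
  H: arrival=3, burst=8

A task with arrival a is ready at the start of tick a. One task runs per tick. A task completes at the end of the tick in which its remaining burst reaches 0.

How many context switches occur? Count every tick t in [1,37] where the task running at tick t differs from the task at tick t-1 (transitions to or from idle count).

context switches = 11

t=0: L0/L1/L2 = AEF/-/- → run A
t=1: L0/L1/L2 = AEF/-/- → run A
t=2: L0/L1/L2 = AEFBG/-/- → run A
t=3: L0/L1/L2 = EFBGH/A/- → run E
t=4: L0/L1/L2 = EFBGH/A/- → run E
t=5: L0/L1/L2 = EFBGH/A/- → run E
t=6: L0/L1/L2 = FBGH/AE/- → run F
t=7: L0/L1/L2 = FBGH/AE/- → run F
t=8: L0/L1/L2 = FBGH/AE/- → run F
t=9: L0/L1/L2 = BGH/AEF/- → run B
t=10: L0/L1/L2 = BGH/AEF/- → run B
t=11: L0/L1/L2 = BGH/AEF/- → run B
t=12: L0/L1/L2 = GH/AEFB/- → run G
t=13: L0/L1/L2 = GH/AEFB/- → run G
t=14: L0/L1/L2 = GH/AEFB/- → run G
t=15: L0/L1/L2 = H/AEFB/- → run H
t=16: L0/L1/L2 = H/AEFB/- → run H
t=17: L0/L1/L2 = H/AEFB/- → run H
t=18: L0/L1/L2 = -/AEFBH/- → run A
t=19: L0/L1/L2 = -/AEFBH/- → run A
t=20: L0/L1/L2 = -/AEFBH/- → run A
t=21: L0/L1/L2 = -/EFBH/- → run E
t=22: L0/L1/L2 = -/EFBH/- → run E
t=23: L0/L1/L2 = -/EFBH/- → run E
t=24: L0/L1/L2 = -/EFBH/- → run E
t=25: L0/L1/L2 = -/EFBH/- → run E
t=26: L0/L1/L2 = -/FBH/- → run F
t=27: L0/L1/L2 = -/FBH/- → run F
t=28: L0/L1/L2 = -/BH/- → run B
t=29: L0/L1/L2 = -/BH/- → run B
t=30: L0/L1/L2 = -/H/- → run H
t=31: L0/L1/L2 = -/H/- → run H
t=32: L0/L1/L2 = -/H/- → run H
t=33: L0/L1/L2 = -/H/- → run H
t=34: L0/L1/L2 = -/H/- → run H
t=35: (idle)
t=36: (idle)
t=37: (idle)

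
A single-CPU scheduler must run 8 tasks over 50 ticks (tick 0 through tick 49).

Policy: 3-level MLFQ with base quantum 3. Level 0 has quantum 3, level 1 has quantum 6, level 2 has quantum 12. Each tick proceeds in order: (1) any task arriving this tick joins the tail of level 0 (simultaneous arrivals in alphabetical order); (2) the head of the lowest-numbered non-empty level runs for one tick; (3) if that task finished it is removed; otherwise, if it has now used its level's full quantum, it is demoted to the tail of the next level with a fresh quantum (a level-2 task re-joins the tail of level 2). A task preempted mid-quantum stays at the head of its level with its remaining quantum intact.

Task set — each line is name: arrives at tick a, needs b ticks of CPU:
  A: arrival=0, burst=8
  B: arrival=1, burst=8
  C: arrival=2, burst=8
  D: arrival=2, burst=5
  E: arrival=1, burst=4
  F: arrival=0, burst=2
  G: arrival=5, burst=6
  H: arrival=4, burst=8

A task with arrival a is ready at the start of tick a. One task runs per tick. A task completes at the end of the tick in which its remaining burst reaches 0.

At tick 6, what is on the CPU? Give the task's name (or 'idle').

running at tick 6 = B

t=0: L0/L1/L2 = AF/-/- → run A
t=1: L0/L1/L2 = AFBE/-/- → run A
t=2: L0/L1/L2 = AFBECD/-/- → run A
t=3: L0/L1/L2 = FBECD/A/- → run F
t=4: L0/L1/L2 = FBECDH/A/- → run F
t=5: L0/L1/L2 = BECDHG/A/- → run B
t=6: L0/L1/L2 = BECDHG/A/- → run B
t=7: L0/L1/L2 = BECDHG/A/- → run B
t=8: L0/L1/L2 = ECDHG/AB/- → run E
t=9: L0/L1/L2 = ECDHG/AB/- → run E
t=10: L0/L1/L2 = ECDHG/AB/- → run E
t=11: L0/L1/L2 = CDHG/ABE/- → run C
t=12: L0/L1/L2 = CDHG/ABE/- → run C
t=13: L0/L1/L2 = CDHG/ABE/- → run C
t=14: L0/L1/L2 = DHG/ABEC/- → run D
t=15: L0/L1/L2 = DHG/ABEC/- → run D
t=16: L0/L1/L2 = DHG/ABEC/- → run D
t=17: L0/L1/L2 = HG/ABECD/- → run H
t=18: L0/L1/L2 = HG/ABECD/- → run H
t=19: L0/L1/L2 = HG/ABECD/- → run H
t=20: L0/L1/L2 = G/ABECDH/- → run G
t=21: L0/L1/L2 = G/ABECDH/- → run G
t=22: L0/L1/L2 = G/ABECDH/- → run G
t=23: L0/L1/L2 = -/ABECDHG/- → run A
t=24: L0/L1/L2 = -/ABECDHG/- → run A
t=25: L0/L1/L2 = -/ABECDHG/- → run A
t=26: L0/L1/L2 = -/ABECDHG/- → run A
t=27: L0/L1/L2 = -/ABECDHG/- → run A
t=28: L0/L1/L2 = -/BECDHG/- → run B
t=29: L0/L1/L2 = -/BECDHG/- → run B
t=30: L0/L1/L2 = -/BECDHG/- → run B
t=31: L0/L1/L2 = -/BECDHG/- → run B
t=32: L0/L1/L2 = -/BECDHG/- → run B
t=33: L0/L1/L2 = -/ECDHG/- → run E
t=34: L0/L1/L2 = -/CDHG/- → run C
t=35: L0/L1/L2 = -/CDHG/- → run C
t=36: L0/L1/L2 = -/CDHG/- → run C
t=37: L0/L1/L2 = -/CDHG/- → run C
t=38: L0/L1/L2 = -/CDHG/- → run C
t=39: L0/L1/L2 = -/DHG/- → run D
t=40: L0/L1/L2 = -/DHG/- → run D
t=41: L0/L1/L2 = -/HG/- → run H
t=42: L0/L1/L2 = -/HG/- → run H
t=43: L0/L1/L2 = -/HG/- → run H
t=44: L0/L1/L2 = -/HG/- → run H
t=45: L0/L1/L2 = -/HG/- → run H
t=46: L0/L1/L2 = -/G/- → run G
t=47: L0/L1/L2 = -/G/- → run G
t=48: L0/L1/L2 = -/G/- → run G
t=49: (idle)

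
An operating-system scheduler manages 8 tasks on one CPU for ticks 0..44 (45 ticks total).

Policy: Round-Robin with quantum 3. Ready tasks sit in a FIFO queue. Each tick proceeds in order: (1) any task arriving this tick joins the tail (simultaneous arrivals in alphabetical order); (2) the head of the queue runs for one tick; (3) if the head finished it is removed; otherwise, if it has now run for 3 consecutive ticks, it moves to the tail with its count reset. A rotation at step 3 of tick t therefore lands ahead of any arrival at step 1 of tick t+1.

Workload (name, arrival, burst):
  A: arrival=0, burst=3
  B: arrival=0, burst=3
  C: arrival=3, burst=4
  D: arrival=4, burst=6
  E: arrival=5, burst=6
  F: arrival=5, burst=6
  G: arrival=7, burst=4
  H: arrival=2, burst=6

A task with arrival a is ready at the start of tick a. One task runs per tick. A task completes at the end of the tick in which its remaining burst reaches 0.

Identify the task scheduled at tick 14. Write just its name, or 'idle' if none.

t=0: queue=[A,B] q_used=0 → run A
t=1: queue=[A,B] q_used=1 → run A
t=2: queue=[A,B,H] q_used=2 → run A
t=3: queue=[B,H,C] q_used=0 → run B
t=4: queue=[B,H,C,D] q_used=1 → run B
t=5: queue=[B,H,C,D,E,F] q_used=2 → run B
t=6: queue=[H,C,D,E,F] q_used=0 → run H
t=7: queue=[H,C,D,E,F,G] q_used=1 → run H
t=8: queue=[H,C,D,E,F,G] q_used=2 → run H
t=9: queue=[C,D,E,F,G,H] q_used=0 → run C
t=10: queue=[C,D,E,F,G,H] q_used=1 → run C
t=11: queue=[C,D,E,F,G,H] q_used=2 → run C
t=12: queue=[D,E,F,G,H,C] q_used=0 → run D
t=13: queue=[D,E,F,G,H,C] q_used=1 → run D
t=14: queue=[D,E,F,G,H,C] q_used=2 → run D
t=15: queue=[E,F,G,H,C,D] q_used=0 → run E
t=16: queue=[E,F,G,H,C,D] q_used=1 → run E
t=17: queue=[E,F,G,H,C,D] q_used=2 → run E
t=18: queue=[F,G,H,C,D,E] q_used=0 → run F
t=19: queue=[F,G,H,C,D,E] q_used=1 → run F
t=20: queue=[F,G,H,C,D,E] q_used=2 → run F
t=21: queue=[G,H,C,D,E,F] q_used=0 → run G
t=22: queue=[G,H,C,D,E,F] q_used=1 → run G
t=23: queue=[G,H,C,D,E,F] q_used=2 → run G
t=24: queue=[H,C,D,E,F,G] q_used=0 → run H
t=25: queue=[H,C,D,E,F,G] q_used=1 → run H
t=26: queue=[H,C,D,E,F,G] q_used=2 → run H
t=27: queue=[C,D,E,F,G] q_used=0 → run C
t=28: queue=[D,E,F,G] q_used=0 → run D
t=29: queue=[D,E,F,G] q_used=1 → run D
t=30: queue=[D,E,F,G] q_used=2 → run D
t=31: queue=[E,F,G] q_used=0 → run E
t=32: queue=[E,F,G] q_used=1 → run E
t=33: queue=[E,F,G] q_used=2 → run E
t=34: queue=[F,G] q_used=0 → run F
t=35: queue=[F,G] q_used=1 → run F
t=36: queue=[F,G] q_used=2 → run F
t=37: queue=[G] q_used=0 → run G
t=38: (idle)
t=39: (idle)
t=40: (idle)
t=41: (idle)
t=42: (idle)
t=43: (idle)
t=44: (idle)

running at tick 14 = D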